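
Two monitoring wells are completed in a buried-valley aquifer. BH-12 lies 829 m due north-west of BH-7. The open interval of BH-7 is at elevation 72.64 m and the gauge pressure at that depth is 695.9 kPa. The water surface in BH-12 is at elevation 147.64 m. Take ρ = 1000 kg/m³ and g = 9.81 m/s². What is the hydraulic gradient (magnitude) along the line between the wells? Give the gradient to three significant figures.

i ≈ 0.00490

Pressure head at BH-7: ψ = P/(ρg) = 695.9×1000 / (1000 × 9.81) = 70.94 m.
Total head at BH-7: h = z + ψ = 72.64 + 70.94 = 143.58 m.
Total head at BH-12: h = 147.64 m (water level in the piezometer is the total head).
Head difference: h(BH-7) − h(BH-12) = 143.58 − 147.64 = -4.06 m.
Hydraulic gradient: i = |Δh| / L = 4.06 / 829 = 0.00490.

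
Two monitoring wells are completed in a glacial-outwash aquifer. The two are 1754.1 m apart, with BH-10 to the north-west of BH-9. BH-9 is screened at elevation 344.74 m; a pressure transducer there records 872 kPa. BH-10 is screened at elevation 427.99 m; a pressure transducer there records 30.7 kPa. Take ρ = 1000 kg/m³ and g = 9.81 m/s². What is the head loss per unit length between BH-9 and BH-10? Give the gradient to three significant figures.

i ≈ 0.00143 m/m

Pressure head at BH-9: ψ = P/(ρg) = 872×1000 / (1000 × 9.81) = 88.89 m.
Total head at BH-9: h = z + ψ = 344.74 + 88.89 = 433.63 m.
Pressure head at BH-10: ψ = P/(ρg) = 30.7×1000 / (1000 × 9.81) = 3.13 m.
Total head at BH-10: h = z + ψ = 427.99 + 3.13 = 431.12 m.
Head difference: h(BH-9) − h(BH-10) = 433.63 − 431.12 = 2.51 m.
Hydraulic gradient: i = |Δh| / L = 2.51 / 1754.1 = 0.00143.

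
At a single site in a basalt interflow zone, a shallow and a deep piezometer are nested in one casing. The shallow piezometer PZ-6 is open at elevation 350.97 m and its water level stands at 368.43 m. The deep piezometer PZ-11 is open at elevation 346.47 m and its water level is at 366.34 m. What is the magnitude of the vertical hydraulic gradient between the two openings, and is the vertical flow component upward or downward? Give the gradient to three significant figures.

Total head at PZ-6: h = 368.43 m (water level in the standpipe).
Total head at PZ-11: h = 366.34 m.
Δh = h(PZ-6) − h(PZ-11) = 368.43 − 366.34 = 2.09 m.
Vertical separation Δz = 350.97 − 346.47 = 4.50 m.
|i_v| = |Δh| / Δz = 2.09 / 4.50 = 0.464.
Head is higher in the shallow piezometer, so vertical flow is downward (recharge condition).

|i_v| ≈ 0.464; vertical flow is downward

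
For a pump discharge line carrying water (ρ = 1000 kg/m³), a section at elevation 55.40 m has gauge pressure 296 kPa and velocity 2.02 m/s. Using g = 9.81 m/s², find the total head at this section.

Pressure head ψ = P/(ρg) = 296×1000 / (1000 × 9.81) = 30.17 m.
Velocity head = v²/(2g) = 2.02² / (2 × 9.81) = 0.208 m.
h = z + ψ + v²/(2g) = 55.40 + 30.17 + 0.208 = 85.78 m.

h ≈ 85.78 m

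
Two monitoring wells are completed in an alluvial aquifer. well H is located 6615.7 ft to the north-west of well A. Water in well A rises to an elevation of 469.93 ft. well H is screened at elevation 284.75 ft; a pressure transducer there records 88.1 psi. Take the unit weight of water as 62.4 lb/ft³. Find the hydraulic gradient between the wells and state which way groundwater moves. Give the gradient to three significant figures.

i ≈ 0.00274; groundwater flows toward the south-east

Total head at well A: h = 469.93 ft (water level in the piezometer is the total head).
Pressure head at well H: ψ = 144·P/γ = 144 × 88.1 / 62.4 = 203.31 ft.
Total head at well H: h = z + ψ = 284.75 + 203.31 = 488.06 ft.
Head difference: h(well A) − h(well H) = 469.93 − 488.06 = -18.13 ft.
Hydraulic gradient: i = |Δh| / L = 18.13 / 6615.7 = 0.00274.
Flow is from higher to lower head: from well H toward well A, i.e. toward the south-east.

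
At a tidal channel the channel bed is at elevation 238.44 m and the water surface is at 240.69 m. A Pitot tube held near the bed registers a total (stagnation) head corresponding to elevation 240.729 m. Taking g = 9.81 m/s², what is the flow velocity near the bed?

v ≈ 0.875 m/s

Near the bed, under hydrostatic conditions, the piezometric head (z + ψ) equals the free-surface elevation, 240.69 m.
Velocity head = total − piezometric = 240.729 − 240.69 = 0.039 m.
v = √(2g·h_v) = √(2 × 9.81 × 0.039) = 0.875 m/s.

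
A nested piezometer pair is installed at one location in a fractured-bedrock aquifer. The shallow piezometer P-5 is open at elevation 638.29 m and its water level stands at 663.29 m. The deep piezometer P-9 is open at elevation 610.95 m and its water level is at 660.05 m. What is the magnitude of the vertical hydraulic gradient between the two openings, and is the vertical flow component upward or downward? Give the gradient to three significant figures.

|i_v| ≈ 0.119; vertical flow is downward

Total head at P-5: h = 663.29 m (water level in the standpipe).
Total head at P-9: h = 660.05 m.
Δh = h(P-5) − h(P-9) = 663.29 − 660.05 = 3.24 m.
Vertical separation Δz = 638.29 − 610.95 = 27.34 m.
|i_v| = |Δh| / Δz = 3.24 / 27.34 = 0.119.
Head is higher in the shallow piezometer, so vertical flow is downward (recharge condition).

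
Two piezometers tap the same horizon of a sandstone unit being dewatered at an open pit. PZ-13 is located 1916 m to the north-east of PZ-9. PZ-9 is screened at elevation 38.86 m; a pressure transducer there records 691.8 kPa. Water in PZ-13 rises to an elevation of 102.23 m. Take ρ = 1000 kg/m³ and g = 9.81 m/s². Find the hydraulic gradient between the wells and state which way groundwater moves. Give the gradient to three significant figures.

Pressure head at PZ-9: ψ = P/(ρg) = 691.8×1000 / (1000 × 9.81) = 70.52 m.
Total head at PZ-9: h = z + ψ = 38.86 + 70.52 = 109.38 m.
Total head at PZ-13: h = 102.23 m (water level in the piezometer is the total head).
Head difference: h(PZ-9) − h(PZ-13) = 109.38 − 102.23 = 7.15 m.
Hydraulic gradient: i = |Δh| / L = 7.15 / 1916 = 0.00373.
Flow is from higher to lower head: from PZ-9 toward PZ-13, i.e. toward the north-east.

i ≈ 0.00373; groundwater flows toward the north-east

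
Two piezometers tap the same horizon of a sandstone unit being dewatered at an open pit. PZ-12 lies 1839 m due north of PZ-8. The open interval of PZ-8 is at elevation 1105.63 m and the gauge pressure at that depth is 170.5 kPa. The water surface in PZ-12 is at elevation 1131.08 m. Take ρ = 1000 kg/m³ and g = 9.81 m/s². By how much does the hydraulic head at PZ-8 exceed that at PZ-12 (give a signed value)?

Pressure head at PZ-8: ψ = P/(ρg) = 170.5×1000 / (1000 × 9.81) = 17.38 m.
Total head at PZ-8: h = z + ψ = 1105.63 + 17.38 = 1123.01 m.
Total head at PZ-12: h = 1131.08 m (water level in the piezometer is the total head).
Head difference: h(PZ-8) − h(PZ-12) = 1123.01 − 1131.08 = -8.07 m.

Δh ≈ -8.07 m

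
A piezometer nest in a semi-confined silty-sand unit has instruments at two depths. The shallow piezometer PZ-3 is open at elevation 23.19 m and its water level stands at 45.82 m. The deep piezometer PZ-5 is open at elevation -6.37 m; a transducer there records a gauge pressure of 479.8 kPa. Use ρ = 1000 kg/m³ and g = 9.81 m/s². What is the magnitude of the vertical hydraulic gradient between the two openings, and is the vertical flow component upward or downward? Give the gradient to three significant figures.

Total head at PZ-3: h = 45.82 m (water level in the standpipe).
Pressure head at PZ-5: ψ = P/(ρg) = 479.8×1000 / (1000 × 9.81) = 48.91 m.
Total head at PZ-5: h = z + ψ = -6.37 + 48.91 = 42.54 m.
Δh = h(PZ-3) − h(PZ-5) = 45.82 − 42.54 = 3.28 m.
Vertical separation Δz = 23.19 − (-6.37) = 29.56 m.
|i_v| = |Δh| / Δz = 3.28 / 29.56 = 0.111.
Head is higher in the shallow piezometer, so vertical flow is downward (recharge condition).

|i_v| ≈ 0.111; vertical flow is downward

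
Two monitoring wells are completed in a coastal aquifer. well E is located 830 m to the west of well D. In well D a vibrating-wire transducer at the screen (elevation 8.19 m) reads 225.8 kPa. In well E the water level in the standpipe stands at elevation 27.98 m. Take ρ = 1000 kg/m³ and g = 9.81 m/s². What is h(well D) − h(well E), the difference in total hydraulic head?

Δh ≈ 3.23 m

Pressure head at well D: ψ = P/(ρg) = 225.8×1000 / (1000 × 9.81) = 23.02 m.
Total head at well D: h = z + ψ = 8.19 + 23.02 = 31.21 m.
Total head at well E: h = 27.98 m (water level in the piezometer is the total head).
Head difference: h(well D) − h(well E) = 31.21 − 27.98 = 3.23 m.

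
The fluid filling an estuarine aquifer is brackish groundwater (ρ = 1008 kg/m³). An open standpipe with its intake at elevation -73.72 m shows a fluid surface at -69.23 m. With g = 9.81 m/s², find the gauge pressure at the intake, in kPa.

P ≈ 44.4 kPa

Pressure head ψ = h − z = -69.23 − (-73.72) = 4.49 m.
P = ρgψ = 1008 × 9.81 × 4.49 = 44399 Pa ≈ 44.4 kPa.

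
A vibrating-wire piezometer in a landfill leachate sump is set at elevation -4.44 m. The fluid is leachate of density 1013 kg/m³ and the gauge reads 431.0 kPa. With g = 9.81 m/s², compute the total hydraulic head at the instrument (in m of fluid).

h ≈ 38.93 m

ψ = P/(ρg) = 431.0×1000 / (1013 × 9.81) = 43.37 m.
h = z + ψ = -4.44 + 43.37 = 38.93 m.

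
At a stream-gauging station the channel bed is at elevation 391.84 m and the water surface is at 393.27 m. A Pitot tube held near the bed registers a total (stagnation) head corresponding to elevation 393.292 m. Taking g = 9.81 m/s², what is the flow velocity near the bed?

v ≈ 0.657 m/s

Near the bed, under hydrostatic conditions, the piezometric head (z + ψ) equals the free-surface elevation, 393.27 m.
Velocity head = total − piezometric = 393.292 − 393.27 = 0.022 m.
v = √(2g·h_v) = √(2 × 9.81 × 0.022) = 0.657 m/s.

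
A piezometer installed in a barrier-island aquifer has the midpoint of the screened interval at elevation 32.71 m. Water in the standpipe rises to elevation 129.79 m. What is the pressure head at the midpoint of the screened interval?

Total head h = 129.79 m (the water-surface elevation in the piezometer).
Pressure head ψ = h − z = 129.79 − 32.71 = 97.08 m.

ψ ≈ 97.08 m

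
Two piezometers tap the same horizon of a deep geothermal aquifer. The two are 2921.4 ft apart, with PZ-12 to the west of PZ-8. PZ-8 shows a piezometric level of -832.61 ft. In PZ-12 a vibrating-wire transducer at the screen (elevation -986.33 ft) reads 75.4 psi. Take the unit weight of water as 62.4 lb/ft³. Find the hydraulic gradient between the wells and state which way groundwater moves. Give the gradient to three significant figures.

Total head at PZ-8: h = -832.61 ft (water level in the piezometer is the total head).
Pressure head at PZ-12: ψ = 144·P/γ = 144 × 75.4 / 62.4 = 174.00 ft.
Total head at PZ-12: h = z + ψ = -986.33 + 174.00 = -812.33 ft.
Head difference: h(PZ-8) − h(PZ-12) = -832.61 − (-812.33) = -20.28 ft.
Hydraulic gradient: i = |Δh| / L = 20.28 / 2921.4 = 0.00694.
Flow is from higher to lower head: from PZ-12 toward PZ-8, i.e. toward the east.

i ≈ 0.00694; groundwater flows toward the east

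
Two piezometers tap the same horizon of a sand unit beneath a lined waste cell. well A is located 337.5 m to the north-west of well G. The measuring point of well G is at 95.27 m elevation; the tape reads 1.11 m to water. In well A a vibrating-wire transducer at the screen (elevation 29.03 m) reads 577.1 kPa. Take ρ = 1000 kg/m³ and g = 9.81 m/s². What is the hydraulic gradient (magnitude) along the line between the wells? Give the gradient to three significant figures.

i ≈ 0.0187

Total head at well G: h = 95.27 − 1.11 = 94.16 m.
Pressure head at well A: ψ = P/(ρg) = 577.1×1000 / (1000 × 9.81) = 58.83 m.
Total head at well A: h = z + ψ = 29.03 + 58.83 = 87.86 m.
Head difference: h(well G) − h(well A) = 94.16 − 87.86 = 6.30 m.
Hydraulic gradient: i = |Δh| / L = 6.30 / 337.5 = 0.0187.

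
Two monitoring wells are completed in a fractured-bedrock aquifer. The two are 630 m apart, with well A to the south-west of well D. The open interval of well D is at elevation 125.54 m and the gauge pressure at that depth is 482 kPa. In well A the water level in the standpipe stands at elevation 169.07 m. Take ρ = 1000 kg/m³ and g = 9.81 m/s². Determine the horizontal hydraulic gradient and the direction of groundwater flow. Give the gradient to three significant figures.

i ≈ 0.00889; groundwater flows toward the south-west

Pressure head at well D: ψ = P/(ρg) = 482×1000 / (1000 × 9.81) = 49.13 m.
Total head at well D: h = z + ψ = 125.54 + 49.13 = 174.67 m.
Total head at well A: h = 169.07 m (water level in the piezometer is the total head).
Head difference: h(well D) − h(well A) = 174.67 − 169.07 = 5.60 m.
Hydraulic gradient: i = |Δh| / L = 5.60 / 630 = 0.00889.
Flow is from higher to lower head: from well D toward well A, i.e. toward the south-west.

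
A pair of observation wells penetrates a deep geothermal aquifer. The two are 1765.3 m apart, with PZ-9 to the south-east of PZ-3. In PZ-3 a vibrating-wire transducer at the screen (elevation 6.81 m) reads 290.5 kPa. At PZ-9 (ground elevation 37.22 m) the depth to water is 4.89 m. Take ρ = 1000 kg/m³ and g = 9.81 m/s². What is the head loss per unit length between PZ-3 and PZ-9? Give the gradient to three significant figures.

i ≈ 0.00232 m/m

Pressure head at PZ-3: ψ = P/(ρg) = 290.5×1000 / (1000 × 9.81) = 29.61 m.
Total head at PZ-3: h = z + ψ = 6.81 + 29.61 = 36.42 m.
Total head at PZ-9: h = 37.22 − 4.89 = 32.33 m.
Head difference: h(PZ-3) − h(PZ-9) = 36.42 − 32.33 = 4.09 m.
Hydraulic gradient: i = |Δh| / L = 4.09 / 1765.3 = 0.00232.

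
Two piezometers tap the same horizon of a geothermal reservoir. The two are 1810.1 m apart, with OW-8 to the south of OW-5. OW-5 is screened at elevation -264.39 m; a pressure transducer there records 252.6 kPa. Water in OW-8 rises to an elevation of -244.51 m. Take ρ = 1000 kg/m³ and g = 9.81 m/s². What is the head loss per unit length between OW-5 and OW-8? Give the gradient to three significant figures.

i ≈ 0.00324 m/m

Pressure head at OW-5: ψ = P/(ρg) = 252.6×1000 / (1000 × 9.81) = 25.75 m.
Total head at OW-5: h = z + ψ = -264.39 + 25.75 = -238.64 m.
Total head at OW-8: h = -244.51 m (water level in the piezometer is the total head).
Head difference: h(OW-5) − h(OW-8) = -238.64 − (-244.51) = 5.87 m.
Hydraulic gradient: i = |Δh| / L = 5.87 / 1810.1 = 0.00324.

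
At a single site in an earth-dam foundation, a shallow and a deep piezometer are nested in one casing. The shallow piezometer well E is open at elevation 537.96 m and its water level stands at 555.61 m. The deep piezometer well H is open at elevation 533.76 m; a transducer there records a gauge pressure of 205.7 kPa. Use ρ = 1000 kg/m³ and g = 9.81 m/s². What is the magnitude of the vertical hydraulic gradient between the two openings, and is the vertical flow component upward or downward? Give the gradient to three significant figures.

Total head at well E: h = 555.61 m (water level in the standpipe).
Pressure head at well H: ψ = P/(ρg) = 205.7×1000 / (1000 × 9.81) = 20.97 m.
Total head at well H: h = z + ψ = 533.76 + 20.97 = 554.73 m.
Δh = h(well E) − h(well H) = 555.61 − 554.73 = 0.88 m.
Vertical separation Δz = 537.96 − 533.76 = 4.20 m.
|i_v| = |Δh| / Δz = 0.88 / 4.20 = 0.210.
Head is higher in the shallow piezometer, so vertical flow is downward (recharge condition).

|i_v| ≈ 0.210; vertical flow is downward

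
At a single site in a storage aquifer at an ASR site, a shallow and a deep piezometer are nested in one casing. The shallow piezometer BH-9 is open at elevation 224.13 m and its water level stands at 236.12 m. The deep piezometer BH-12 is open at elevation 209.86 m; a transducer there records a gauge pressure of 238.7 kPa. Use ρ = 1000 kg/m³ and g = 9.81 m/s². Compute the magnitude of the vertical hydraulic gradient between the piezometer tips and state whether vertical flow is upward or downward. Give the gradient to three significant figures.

Total head at BH-9: h = 236.12 m (water level in the standpipe).
Pressure head at BH-12: ψ = P/(ρg) = 238.7×1000 / (1000 × 9.81) = 24.33 m.
Total head at BH-12: h = z + ψ = 209.86 + 24.33 = 234.19 m.
Δh = h(BH-9) − h(BH-12) = 236.12 − 234.19 = 1.93 m.
Vertical separation Δz = 224.13 − 209.86 = 14.27 m.
|i_v| = |Δh| / Δz = 1.93 / 14.27 = 0.135.
Head is higher in the shallow piezometer, so vertical flow is downward (recharge condition).

|i_v| ≈ 0.135; vertical flow is downward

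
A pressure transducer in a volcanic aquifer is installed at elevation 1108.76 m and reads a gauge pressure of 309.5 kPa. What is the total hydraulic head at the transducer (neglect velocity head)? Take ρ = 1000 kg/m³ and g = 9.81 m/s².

ψ = P/(ρg) = 309.5×1000 / (1000 × 9.81) = 31.55 m.
h = z + ψ = 1108.76 + 31.55 = 1140.31 m.

h ≈ 1140.31 m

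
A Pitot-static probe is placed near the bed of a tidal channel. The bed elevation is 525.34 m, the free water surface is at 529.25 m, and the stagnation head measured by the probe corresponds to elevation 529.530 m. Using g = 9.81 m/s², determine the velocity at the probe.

v ≈ 2.34 m/s

Near the bed, under hydrostatic conditions, the piezometric head (z + ψ) equals the free-surface elevation, 529.25 m.
Velocity head = total − piezometric = 529.530 − 529.25 = 0.280 m.
v = √(2g·h_v) = √(2 × 9.81 × 0.280) = 2.34 m/s.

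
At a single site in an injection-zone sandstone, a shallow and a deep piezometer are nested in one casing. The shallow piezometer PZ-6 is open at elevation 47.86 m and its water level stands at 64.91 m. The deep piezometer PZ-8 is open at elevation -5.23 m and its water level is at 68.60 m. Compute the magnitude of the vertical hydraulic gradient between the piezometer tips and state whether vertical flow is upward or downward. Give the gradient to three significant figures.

Total head at PZ-6: h = 64.91 m (water level in the standpipe).
Total head at PZ-8: h = 68.60 m.
Δh = h(PZ-6) − h(PZ-8) = 64.91 − 68.60 = -3.69 m.
Vertical separation Δz = 47.86 − (-5.23) = 53.09 m.
|i_v| = |Δh| / Δz = 3.69 / 53.09 = 0.0695.
Head is higher in the deep piezometer, so vertical flow is upward (discharge condition).

|i_v| ≈ 0.0695; vertical flow is upward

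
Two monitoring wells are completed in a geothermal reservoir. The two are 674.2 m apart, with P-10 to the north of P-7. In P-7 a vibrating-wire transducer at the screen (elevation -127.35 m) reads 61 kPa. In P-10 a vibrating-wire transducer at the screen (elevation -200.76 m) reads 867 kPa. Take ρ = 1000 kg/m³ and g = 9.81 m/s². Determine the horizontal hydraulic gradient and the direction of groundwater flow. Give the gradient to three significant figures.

Pressure head at P-7: ψ = P/(ρg) = 61×1000 / (1000 × 9.81) = 6.22 m.
Total head at P-7: h = z + ψ = -127.35 + 6.22 = -121.13 m.
Pressure head at P-10: ψ = P/(ρg) = 867×1000 / (1000 × 9.81) = 88.38 m.
Total head at P-10: h = z + ψ = -200.76 + 88.38 = -112.38 m.
Head difference: h(P-7) − h(P-10) = -121.13 − (-112.38) = -8.75 m.
Hydraulic gradient: i = |Δh| / L = 8.75 / 674.2 = 0.0130.
Flow is from higher to lower head: from P-10 toward P-7, i.e. toward the south.

i ≈ 0.0130; groundwater flows toward the south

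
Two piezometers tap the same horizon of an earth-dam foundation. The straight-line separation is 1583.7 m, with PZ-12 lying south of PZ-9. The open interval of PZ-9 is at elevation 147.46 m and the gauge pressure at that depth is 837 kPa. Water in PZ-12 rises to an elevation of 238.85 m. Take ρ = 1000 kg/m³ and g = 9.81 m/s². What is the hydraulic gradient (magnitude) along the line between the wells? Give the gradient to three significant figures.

i ≈ 0.00383

Pressure head at PZ-9: ψ = P/(ρg) = 837×1000 / (1000 × 9.81) = 85.32 m.
Total head at PZ-9: h = z + ψ = 147.46 + 85.32 = 232.78 m.
Total head at PZ-12: h = 238.85 m (water level in the piezometer is the total head).
Head difference: h(PZ-9) − h(PZ-12) = 232.78 − 238.85 = -6.07 m.
Hydraulic gradient: i = |Δh| / L = 6.07 / 1583.7 = 0.00383.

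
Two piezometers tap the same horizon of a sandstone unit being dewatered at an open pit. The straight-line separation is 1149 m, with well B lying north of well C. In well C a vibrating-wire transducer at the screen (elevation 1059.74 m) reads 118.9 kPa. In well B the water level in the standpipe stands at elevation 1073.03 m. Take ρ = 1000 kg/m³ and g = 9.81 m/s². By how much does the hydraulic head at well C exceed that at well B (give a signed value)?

Pressure head at well C: ψ = P/(ρg) = 118.9×1000 / (1000 × 9.81) = 12.12 m.
Total head at well C: h = z + ψ = 1059.74 + 12.12 = 1071.86 m.
Total head at well B: h = 1073.03 m (water level in the piezometer is the total head).
Head difference: h(well C) − h(well B) = 1071.86 − 1073.03 = -1.17 m.

Δh ≈ -1.17 m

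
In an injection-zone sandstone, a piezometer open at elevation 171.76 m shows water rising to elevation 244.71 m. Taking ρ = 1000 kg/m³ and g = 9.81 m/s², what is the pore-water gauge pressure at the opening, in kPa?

P ≈ 716 kPa

Pressure head ψ = h − z = 244.71 − 171.76 = 72.95 m.
P = ρgψ = 1000 × 9.81 × 72.95 = 715640 Pa ≈ 716 kPa.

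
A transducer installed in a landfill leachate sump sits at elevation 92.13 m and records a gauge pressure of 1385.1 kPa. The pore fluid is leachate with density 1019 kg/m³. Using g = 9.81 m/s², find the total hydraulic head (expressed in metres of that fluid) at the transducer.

h ≈ 230.69 m

ψ = P/(ρg) = 1385.1×1000 / (1019 × 9.81) = 138.56 m.
h = z + ψ = 92.13 + 138.56 = 230.69 m.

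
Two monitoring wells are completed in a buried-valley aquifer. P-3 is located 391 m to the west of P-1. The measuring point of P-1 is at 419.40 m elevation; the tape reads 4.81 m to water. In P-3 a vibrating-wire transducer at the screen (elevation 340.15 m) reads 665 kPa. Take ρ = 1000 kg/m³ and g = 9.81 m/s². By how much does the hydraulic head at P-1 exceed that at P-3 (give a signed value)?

Total head at P-1: h = 419.40 − 4.81 = 414.59 m.
Pressure head at P-3: ψ = P/(ρg) = 665×1000 / (1000 × 9.81) = 67.79 m.
Total head at P-3: h = z + ψ = 340.15 + 67.79 = 407.94 m.
Head difference: h(P-1) − h(P-3) = 414.59 − 407.94 = 6.65 m.

Δh ≈ 6.65 m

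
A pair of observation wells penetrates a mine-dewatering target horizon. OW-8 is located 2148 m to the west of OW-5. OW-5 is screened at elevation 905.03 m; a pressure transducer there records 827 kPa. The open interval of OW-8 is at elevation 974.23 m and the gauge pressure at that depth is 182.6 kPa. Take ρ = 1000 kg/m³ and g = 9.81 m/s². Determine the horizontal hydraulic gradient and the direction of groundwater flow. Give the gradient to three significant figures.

i ≈ 0.00163; groundwater flows toward the east

Pressure head at OW-5: ψ = P/(ρg) = 827×1000 / (1000 × 9.81) = 84.30 m.
Total head at OW-5: h = z + ψ = 905.03 + 84.30 = 989.33 m.
Pressure head at OW-8: ψ = P/(ρg) = 182.6×1000 / (1000 × 9.81) = 18.61 m.
Total head at OW-8: h = z + ψ = 974.23 + 18.61 = 992.84 m.
Head difference: h(OW-5) − h(OW-8) = 989.33 − 992.84 = -3.51 m.
Hydraulic gradient: i = |Δh| / L = 3.51 / 2148 = 0.00163.
Flow is from higher to lower head: from OW-8 toward OW-5, i.e. toward the east.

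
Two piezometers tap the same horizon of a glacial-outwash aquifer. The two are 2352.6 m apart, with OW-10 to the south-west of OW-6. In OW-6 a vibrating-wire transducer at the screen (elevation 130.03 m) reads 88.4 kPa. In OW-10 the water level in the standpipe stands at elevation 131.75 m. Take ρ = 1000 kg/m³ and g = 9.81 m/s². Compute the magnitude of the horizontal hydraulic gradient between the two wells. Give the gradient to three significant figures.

i ≈ 0.00310

Pressure head at OW-6: ψ = P/(ρg) = 88.4×1000 / (1000 × 9.81) = 9.01 m.
Total head at OW-6: h = z + ψ = 130.03 + 9.01 = 139.04 m.
Total head at OW-10: h = 131.75 m (water level in the piezometer is the total head).
Head difference: h(OW-6) − h(OW-10) = 139.04 − 131.75 = 7.29 m.
Hydraulic gradient: i = |Δh| / L = 7.29 / 2352.6 = 0.00310.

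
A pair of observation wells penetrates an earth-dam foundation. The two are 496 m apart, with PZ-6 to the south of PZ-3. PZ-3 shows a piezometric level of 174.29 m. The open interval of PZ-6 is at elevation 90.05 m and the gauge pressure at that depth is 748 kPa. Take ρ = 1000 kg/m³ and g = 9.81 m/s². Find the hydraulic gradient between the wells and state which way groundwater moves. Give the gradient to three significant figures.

i ≈ 0.0161; groundwater flows toward the south

Total head at PZ-3: h = 174.29 m (water level in the piezometer is the total head).
Pressure head at PZ-6: ψ = P/(ρg) = 748×1000 / (1000 × 9.81) = 76.25 m.
Total head at PZ-6: h = z + ψ = 90.05 + 76.25 = 166.30 m.
Head difference: h(PZ-3) − h(PZ-6) = 174.29 − 166.30 = 7.99 m.
Hydraulic gradient: i = |Δh| / L = 7.99 / 496 = 0.0161.
Flow is from higher to lower head: from PZ-3 toward PZ-6, i.e. toward the south.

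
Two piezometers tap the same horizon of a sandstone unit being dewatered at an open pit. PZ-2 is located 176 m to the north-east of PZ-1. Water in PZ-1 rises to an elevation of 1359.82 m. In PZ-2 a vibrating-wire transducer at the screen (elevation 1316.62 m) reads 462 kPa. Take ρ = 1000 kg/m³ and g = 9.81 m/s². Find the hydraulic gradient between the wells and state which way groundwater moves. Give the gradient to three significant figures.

i ≈ 0.0221; groundwater flows toward the south-west

Total head at PZ-1: h = 1359.82 m (water level in the piezometer is the total head).
Pressure head at PZ-2: ψ = P/(ρg) = 462×1000 / (1000 × 9.81) = 47.09 m.
Total head at PZ-2: h = z + ψ = 1316.62 + 47.09 = 1363.71 m.
Head difference: h(PZ-1) − h(PZ-2) = 1359.82 − 1363.71 = -3.89 m.
Hydraulic gradient: i = |Δh| / L = 3.89 / 176 = 0.0221.
Flow is from higher to lower head: from PZ-2 toward PZ-1, i.e. toward the south-west.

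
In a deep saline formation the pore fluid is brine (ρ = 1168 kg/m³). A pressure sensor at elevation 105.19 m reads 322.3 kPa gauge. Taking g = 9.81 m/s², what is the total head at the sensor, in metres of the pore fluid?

h ≈ 133.32 m

ψ = P/(ρg) = 322.3×1000 / (1168 × 9.81) = 28.13 m.
h = z + ψ = 105.19 + 28.13 = 133.32 m.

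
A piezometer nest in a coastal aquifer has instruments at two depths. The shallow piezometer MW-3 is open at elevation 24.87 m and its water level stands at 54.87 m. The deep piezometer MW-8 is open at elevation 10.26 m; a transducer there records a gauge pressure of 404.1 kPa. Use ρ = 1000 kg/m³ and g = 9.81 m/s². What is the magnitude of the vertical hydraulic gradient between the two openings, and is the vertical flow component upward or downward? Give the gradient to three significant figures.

|i_v| ≈ 0.234; vertical flow is downward

Total head at MW-3: h = 54.87 m (water level in the standpipe).
Pressure head at MW-8: ψ = P/(ρg) = 404.1×1000 / (1000 × 9.81) = 41.19 m.
Total head at MW-8: h = z + ψ = 10.26 + 41.19 = 51.45 m.
Δh = h(MW-3) − h(MW-8) = 54.87 − 51.45 = 3.42 m.
Vertical separation Δz = 24.87 − 10.26 = 14.61 m.
|i_v| = |Δh| / Δz = 3.42 / 14.61 = 0.234.
Head is higher in the shallow piezometer, so vertical flow is downward (recharge condition).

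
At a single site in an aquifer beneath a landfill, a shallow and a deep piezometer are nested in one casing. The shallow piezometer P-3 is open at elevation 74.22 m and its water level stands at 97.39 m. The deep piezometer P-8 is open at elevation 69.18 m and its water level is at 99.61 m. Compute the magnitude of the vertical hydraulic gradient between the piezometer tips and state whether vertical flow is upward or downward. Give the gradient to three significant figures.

|i_v| ≈ 0.440; vertical flow is upward

Total head at P-3: h = 97.39 m (water level in the standpipe).
Total head at P-8: h = 99.61 m.
Δh = h(P-3) − h(P-8) = 97.39 − 99.61 = -2.22 m.
Vertical separation Δz = 74.22 − 69.18 = 5.04 m.
|i_v| = |Δh| / Δz = 2.22 / 5.04 = 0.440.
Head is higher in the deep piezometer, so vertical flow is upward (discharge condition).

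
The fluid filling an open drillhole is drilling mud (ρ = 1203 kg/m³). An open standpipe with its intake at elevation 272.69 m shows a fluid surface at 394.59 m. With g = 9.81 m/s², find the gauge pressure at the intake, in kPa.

Pressure head ψ = h − z = 394.59 − 272.69 = 121.90 m.
P = ρgψ = 1203 × 9.81 × 121.90 = 1438594 Pa ≈ 1440 kPa.

P ≈ 1440 kPa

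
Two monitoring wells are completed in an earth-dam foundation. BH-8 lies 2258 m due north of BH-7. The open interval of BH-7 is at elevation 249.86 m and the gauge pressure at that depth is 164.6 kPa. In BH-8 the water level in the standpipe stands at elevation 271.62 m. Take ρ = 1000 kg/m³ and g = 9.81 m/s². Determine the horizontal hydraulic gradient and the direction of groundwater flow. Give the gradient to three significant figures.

i ≈ 0.00221; groundwater flows toward the south

Pressure head at BH-7: ψ = P/(ρg) = 164.6×1000 / (1000 × 9.81) = 16.78 m.
Total head at BH-7: h = z + ψ = 249.86 + 16.78 = 266.64 m.
Total head at BH-8: h = 271.62 m (water level in the piezometer is the total head).
Head difference: h(BH-7) − h(BH-8) = 266.64 − 271.62 = -4.98 m.
Hydraulic gradient: i = |Δh| / L = 4.98 / 2258 = 0.00221.
Flow is from higher to lower head: from BH-8 toward BH-7, i.e. toward the south.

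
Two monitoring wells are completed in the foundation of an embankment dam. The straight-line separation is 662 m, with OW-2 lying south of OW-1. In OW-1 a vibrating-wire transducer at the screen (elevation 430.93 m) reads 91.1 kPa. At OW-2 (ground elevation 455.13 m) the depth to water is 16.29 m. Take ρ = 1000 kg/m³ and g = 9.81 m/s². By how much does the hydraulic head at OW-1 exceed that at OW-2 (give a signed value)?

Δh ≈ 1.38 m

Pressure head at OW-1: ψ = P/(ρg) = 91.1×1000 / (1000 × 9.81) = 9.29 m.
Total head at OW-1: h = z + ψ = 430.93 + 9.29 = 440.22 m.
Total head at OW-2: h = 455.13 − 16.29 = 438.84 m.
Head difference: h(OW-1) − h(OW-2) = 440.22 − 438.84 = 1.38 m.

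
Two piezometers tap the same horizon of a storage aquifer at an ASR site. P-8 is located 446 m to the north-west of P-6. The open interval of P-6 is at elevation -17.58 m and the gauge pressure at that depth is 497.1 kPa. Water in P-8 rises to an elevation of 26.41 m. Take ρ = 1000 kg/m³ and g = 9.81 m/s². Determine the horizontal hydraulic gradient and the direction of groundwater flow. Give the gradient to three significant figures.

Pressure head at P-6: ψ = P/(ρg) = 497.1×1000 / (1000 × 9.81) = 50.67 m.
Total head at P-6: h = z + ψ = -17.58 + 50.67 = 33.09 m.
Total head at P-8: h = 26.41 m (water level in the piezometer is the total head).
Head difference: h(P-6) − h(P-8) = 33.09 − 26.41 = 6.68 m.
Hydraulic gradient: i = |Δh| / L = 6.68 / 446 = 0.0150.
Flow is from higher to lower head: from P-6 toward P-8, i.e. toward the north-west.

i ≈ 0.0150; groundwater flows toward the north-west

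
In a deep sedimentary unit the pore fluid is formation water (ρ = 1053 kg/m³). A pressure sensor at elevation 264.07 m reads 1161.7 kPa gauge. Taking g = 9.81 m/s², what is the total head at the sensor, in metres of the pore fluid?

h ≈ 376.53 m

ψ = P/(ρg) = 1161.7×1000 / (1053 × 9.81) = 112.46 m.
h = z + ψ = 264.07 + 112.46 = 376.53 m.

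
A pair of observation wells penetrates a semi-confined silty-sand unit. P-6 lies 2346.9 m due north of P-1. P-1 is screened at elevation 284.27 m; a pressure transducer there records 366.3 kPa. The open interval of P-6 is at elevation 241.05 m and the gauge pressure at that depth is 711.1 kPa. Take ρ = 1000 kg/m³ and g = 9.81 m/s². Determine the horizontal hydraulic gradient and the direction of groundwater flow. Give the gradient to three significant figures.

Pressure head at P-1: ψ = P/(ρg) = 366.3×1000 / (1000 × 9.81) = 37.34 m.
Total head at P-1: h = z + ψ = 284.27 + 37.34 = 321.61 m.
Pressure head at P-6: ψ = P/(ρg) = 711.1×1000 / (1000 × 9.81) = 72.49 m.
Total head at P-6: h = z + ψ = 241.05 + 72.49 = 313.54 m.
Head difference: h(P-1) − h(P-6) = 321.61 − 313.54 = 8.07 m.
Hydraulic gradient: i = |Δh| / L = 8.07 / 2346.9 = 0.00344.
Flow is from higher to lower head: from P-1 toward P-6, i.e. toward the north.

i ≈ 0.00344; groundwater flows toward the north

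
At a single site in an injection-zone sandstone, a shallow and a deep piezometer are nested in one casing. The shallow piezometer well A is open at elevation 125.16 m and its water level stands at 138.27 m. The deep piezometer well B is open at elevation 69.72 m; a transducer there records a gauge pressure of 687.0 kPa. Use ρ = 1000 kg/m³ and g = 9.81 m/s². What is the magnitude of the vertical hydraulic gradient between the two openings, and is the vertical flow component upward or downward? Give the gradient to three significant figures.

Total head at well A: h = 138.27 m (water level in the standpipe).
Pressure head at well B: ψ = P/(ρg) = 687.0×1000 / (1000 × 9.81) = 70.03 m.
Total head at well B: h = z + ψ = 69.72 + 70.03 = 139.75 m.
Δh = h(well A) − h(well B) = 138.27 − 139.75 = -1.48 m.
Vertical separation Δz = 125.16 − 69.72 = 55.44 m.
|i_v| = |Δh| / Δz = 1.48 / 55.44 = 0.0267.
Head is higher in the deep piezometer, so vertical flow is upward (discharge condition).

|i_v| ≈ 0.0267; vertical flow is upward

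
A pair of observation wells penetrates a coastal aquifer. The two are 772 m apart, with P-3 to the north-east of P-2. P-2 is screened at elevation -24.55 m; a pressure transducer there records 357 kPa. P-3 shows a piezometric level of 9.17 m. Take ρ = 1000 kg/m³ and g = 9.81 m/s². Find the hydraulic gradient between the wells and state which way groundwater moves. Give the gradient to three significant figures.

Pressure head at P-2: ψ = P/(ρg) = 357×1000 / (1000 × 9.81) = 36.39 m.
Total head at P-2: h = z + ψ = -24.55 + 36.39 = 11.84 m.
Total head at P-3: h = 9.17 m (water level in the piezometer is the total head).
Head difference: h(P-2) − h(P-3) = 11.84 − 9.17 = 2.67 m.
Hydraulic gradient: i = |Δh| / L = 2.67 / 772 = 0.00346.
Flow is from higher to lower head: from P-2 toward P-3, i.e. toward the north-east.

i ≈ 0.00346; groundwater flows toward the north-east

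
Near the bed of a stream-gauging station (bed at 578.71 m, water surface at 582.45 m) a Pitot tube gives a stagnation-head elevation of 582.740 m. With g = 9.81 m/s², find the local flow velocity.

Near the bed, under hydrostatic conditions, the piezometric head (z + ψ) equals the free-surface elevation, 582.45 m.
Velocity head = total − piezometric = 582.740 − 582.45 = 0.290 m.
v = √(2g·h_v) = √(2 × 9.81 × 0.290) = 2.39 m/s.

v ≈ 2.39 m/s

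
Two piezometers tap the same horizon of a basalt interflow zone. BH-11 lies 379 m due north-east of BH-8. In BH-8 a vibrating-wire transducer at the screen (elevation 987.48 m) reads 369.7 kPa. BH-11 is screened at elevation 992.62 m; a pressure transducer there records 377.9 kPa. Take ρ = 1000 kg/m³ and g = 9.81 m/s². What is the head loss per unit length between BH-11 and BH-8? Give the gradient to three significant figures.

Pressure head at BH-8: ψ = P/(ρg) = 369.7×1000 / (1000 × 9.81) = 37.69 m.
Total head at BH-8: h = z + ψ = 987.48 + 37.69 = 1025.17 m.
Pressure head at BH-11: ψ = P/(ρg) = 377.9×1000 / (1000 × 9.81) = 38.52 m.
Total head at BH-11: h = z + ψ = 992.62 + 38.52 = 1031.14 m.
Head difference: h(BH-8) − h(BH-11) = 1025.17 − 1031.14 = -5.97 m.
Hydraulic gradient: i = |Δh| / L = 5.97 / 379 = 0.0158.

i ≈ 0.0158 m/m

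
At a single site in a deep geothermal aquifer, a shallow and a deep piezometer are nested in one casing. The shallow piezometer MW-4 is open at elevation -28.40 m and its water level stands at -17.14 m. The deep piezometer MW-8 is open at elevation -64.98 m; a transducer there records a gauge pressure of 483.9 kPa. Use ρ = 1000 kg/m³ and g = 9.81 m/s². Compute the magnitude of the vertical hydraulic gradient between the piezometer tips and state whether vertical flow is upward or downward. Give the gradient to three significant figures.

|i_v| ≈ 0.0407; vertical flow is upward

Total head at MW-4: h = -17.14 m (water level in the standpipe).
Pressure head at MW-8: ψ = P/(ρg) = 483.9×1000 / (1000 × 9.81) = 49.33 m.
Total head at MW-8: h = z + ψ = -64.98 + 49.33 = -15.65 m.
Δh = h(MW-4) − h(MW-8) = -17.14 − (-15.65) = -1.49 m.
Vertical separation Δz = -28.40 − (-64.98) = 36.58 m.
|i_v| = |Δh| / Δz = 1.49 / 36.58 = 0.0407.
Head is higher in the deep piezometer, so vertical flow is upward (discharge condition).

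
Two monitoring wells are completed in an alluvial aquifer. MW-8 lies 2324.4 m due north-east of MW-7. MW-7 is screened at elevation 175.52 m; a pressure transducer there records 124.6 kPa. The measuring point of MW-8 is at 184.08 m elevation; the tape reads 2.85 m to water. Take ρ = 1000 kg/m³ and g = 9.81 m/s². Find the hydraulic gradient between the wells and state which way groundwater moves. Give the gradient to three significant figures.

i ≈ 0.00301; groundwater flows toward the north-east

Pressure head at MW-7: ψ = P/(ρg) = 124.6×1000 / (1000 × 9.81) = 12.70 m.
Total head at MW-7: h = z + ψ = 175.52 + 12.70 = 188.22 m.
Total head at MW-8: h = 184.08 − 2.85 = 181.23 m.
Head difference: h(MW-7) − h(MW-8) = 188.22 − 181.23 = 6.99 m.
Hydraulic gradient: i = |Δh| / L = 6.99 / 2324.4 = 0.00301.
Flow is from higher to lower head: from MW-7 toward MW-8, i.e. toward the north-east.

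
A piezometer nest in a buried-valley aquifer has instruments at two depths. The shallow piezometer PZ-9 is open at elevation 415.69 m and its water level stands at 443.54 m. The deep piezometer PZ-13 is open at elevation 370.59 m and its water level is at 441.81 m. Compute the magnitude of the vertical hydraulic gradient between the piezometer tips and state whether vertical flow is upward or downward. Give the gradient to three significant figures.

Total head at PZ-9: h = 443.54 m (water level in the standpipe).
Total head at PZ-13: h = 441.81 m.
Δh = h(PZ-9) − h(PZ-13) = 443.54 − 441.81 = 1.73 m.
Vertical separation Δz = 415.69 − 370.59 = 45.10 m.
|i_v| = |Δh| / Δz = 1.73 / 45.10 = 0.0384.
Head is higher in the shallow piezometer, so vertical flow is downward (recharge condition).

|i_v| ≈ 0.0384; vertical flow is downward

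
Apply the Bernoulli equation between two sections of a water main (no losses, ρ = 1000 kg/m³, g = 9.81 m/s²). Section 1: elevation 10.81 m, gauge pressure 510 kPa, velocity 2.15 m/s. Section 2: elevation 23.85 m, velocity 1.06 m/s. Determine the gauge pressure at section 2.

Pressure head at 1: ψ₁ = P₁/(ρg) = 510×1000 / (1000 × 9.81) = 51.99 m.
Velocity heads: v₁²/2g = 2.15²/19.62 = 0.236 m; v₂²/2g = 1.06²/19.62 = 0.057 m.
Total head H = z₁ + ψ₁ + v₁²/2g = 10.81 + 51.99 + 0.236 = 63.04 m.
ψ₂ = H − z₂ − v₂²/2g = 63.04 − 23.85 − 0.057 = 39.13 m.
P₂ = ρgψ₂ = 1000 × 9.81 × 39.13 ≈ 384 kPa.

P₂ ≈ 384 kPa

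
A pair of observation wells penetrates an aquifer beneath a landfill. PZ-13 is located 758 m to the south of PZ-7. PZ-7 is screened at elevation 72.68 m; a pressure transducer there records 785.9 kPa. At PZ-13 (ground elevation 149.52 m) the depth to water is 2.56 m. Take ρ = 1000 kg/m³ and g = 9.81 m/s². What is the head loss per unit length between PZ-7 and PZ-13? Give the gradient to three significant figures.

Pressure head at PZ-7: ψ = P/(ρg) = 785.9×1000 / (1000 × 9.81) = 80.11 m.
Total head at PZ-7: h = z + ψ = 72.68 + 80.11 = 152.79 m.
Total head at PZ-13: h = 149.52 − 2.56 = 146.96 m.
Head difference: h(PZ-7) − h(PZ-13) = 152.79 − 146.96 = 5.83 m.
Hydraulic gradient: i = |Δh| / L = 5.83 / 758 = 0.00769.

i ≈ 0.00769 m/m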